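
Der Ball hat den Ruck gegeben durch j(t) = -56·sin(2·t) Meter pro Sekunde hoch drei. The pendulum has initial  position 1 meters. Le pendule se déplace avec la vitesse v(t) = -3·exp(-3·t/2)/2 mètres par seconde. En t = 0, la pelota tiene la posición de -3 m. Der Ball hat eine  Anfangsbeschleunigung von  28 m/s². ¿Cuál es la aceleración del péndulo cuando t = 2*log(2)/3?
Para resolver esto, necesitamos tomar 1 derivada de nuestra ecuación de la velocidad v(t) = -3·exp(-3·t/2)/2. Derivando la velocidad, obtenemos la aceleración: a(t) = 9·exp(-3·t/2)/4. Usando a(t) = 9·exp(-3·t/2)/4 y sustituyendo t = 2*log(2)/3, encontramos a = 9/8.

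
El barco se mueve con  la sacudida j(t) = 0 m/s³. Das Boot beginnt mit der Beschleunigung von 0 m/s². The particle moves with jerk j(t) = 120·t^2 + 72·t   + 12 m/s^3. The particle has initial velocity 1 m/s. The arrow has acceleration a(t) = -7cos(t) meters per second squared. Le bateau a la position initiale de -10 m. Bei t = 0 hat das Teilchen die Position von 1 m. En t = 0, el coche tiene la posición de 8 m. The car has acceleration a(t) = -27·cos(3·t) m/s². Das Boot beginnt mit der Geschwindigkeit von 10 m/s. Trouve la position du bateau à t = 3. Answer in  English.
To find the answer, we compute 3 integrals of j(t) = 0. Finding the antiderivative of j(t) and using a(0) = 0: a(t) = 0. Finding the antiderivative of a(t) and using v(0) = 10: v(t) = 10. Finding the integral of v(t) and using x(0) = -10: x(t) = 10·t - 10. Using x(t) = 10·t - 10 and substituting t = 3, we find x = 20.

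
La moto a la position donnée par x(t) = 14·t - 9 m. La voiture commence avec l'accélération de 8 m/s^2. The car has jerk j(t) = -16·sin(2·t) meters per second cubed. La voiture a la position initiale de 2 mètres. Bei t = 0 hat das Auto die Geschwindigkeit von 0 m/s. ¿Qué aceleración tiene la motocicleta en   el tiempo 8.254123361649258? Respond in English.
We must differentiate our position equation x(t) = 14·t - 9 2 times. Taking d/dt of x(t), we find v(t) = 14. The derivative of velocity gives acceleration: a(t) = 0. From the given acceleration equation a(t) = 0, we substitute t = 8.254123361649258 to get a = 0.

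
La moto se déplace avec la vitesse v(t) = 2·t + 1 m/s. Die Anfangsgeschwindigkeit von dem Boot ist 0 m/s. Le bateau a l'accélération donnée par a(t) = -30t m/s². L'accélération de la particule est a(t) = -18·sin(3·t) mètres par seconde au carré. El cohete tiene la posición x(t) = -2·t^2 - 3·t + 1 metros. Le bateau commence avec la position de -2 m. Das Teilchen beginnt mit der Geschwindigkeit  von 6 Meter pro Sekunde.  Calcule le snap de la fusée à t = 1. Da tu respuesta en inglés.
Starting from position x(t) = -2·t^2 - 3·t + 1, we take 4 derivatives. Differentiating position, we get velocity: v(t) = -4·t - 3. Taking d/dt of v(t), we find a(t) = -4. The derivative of acceleration gives jerk: j(t) = 0. The derivative of jerk gives snap: s(t) = 0. We have snap s(t) = 0. Substituting t = 1: s(1) = 0.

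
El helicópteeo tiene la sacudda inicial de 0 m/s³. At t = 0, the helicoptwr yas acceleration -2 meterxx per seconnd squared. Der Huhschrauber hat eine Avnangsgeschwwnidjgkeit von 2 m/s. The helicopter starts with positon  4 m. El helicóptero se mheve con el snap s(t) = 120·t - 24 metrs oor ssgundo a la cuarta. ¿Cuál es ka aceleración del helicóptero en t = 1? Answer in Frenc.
Pour résoudre ceci, nous devons prendre 2 primitives de notre équation du snap s(t) = 120·t - 24. L'intégrale du snap, avec j(0) = 0, donne le jerk: j(t) = 12·t·(5·t - 2). La primitive du jerk est l'accélération. En utilisant a(0) = -2, nous obtenons a(t) = 20·t^3 - 12·t^2 - 2. En utilisant a(t) = 20·t^3 - 12·t^2 - 2 et en substituant t = 1, nous trouvons a = 6.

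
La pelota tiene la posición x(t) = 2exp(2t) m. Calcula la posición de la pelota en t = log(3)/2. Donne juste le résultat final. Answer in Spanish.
x(log(3)/2) = 6.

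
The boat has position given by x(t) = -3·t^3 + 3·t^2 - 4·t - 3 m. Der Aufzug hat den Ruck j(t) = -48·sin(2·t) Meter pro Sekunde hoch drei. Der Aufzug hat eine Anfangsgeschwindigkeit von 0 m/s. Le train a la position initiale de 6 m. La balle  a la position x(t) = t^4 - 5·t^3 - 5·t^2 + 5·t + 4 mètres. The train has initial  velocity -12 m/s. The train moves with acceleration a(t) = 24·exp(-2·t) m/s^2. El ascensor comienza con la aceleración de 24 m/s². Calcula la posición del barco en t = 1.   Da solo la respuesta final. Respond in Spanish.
En t = 1, x = -7.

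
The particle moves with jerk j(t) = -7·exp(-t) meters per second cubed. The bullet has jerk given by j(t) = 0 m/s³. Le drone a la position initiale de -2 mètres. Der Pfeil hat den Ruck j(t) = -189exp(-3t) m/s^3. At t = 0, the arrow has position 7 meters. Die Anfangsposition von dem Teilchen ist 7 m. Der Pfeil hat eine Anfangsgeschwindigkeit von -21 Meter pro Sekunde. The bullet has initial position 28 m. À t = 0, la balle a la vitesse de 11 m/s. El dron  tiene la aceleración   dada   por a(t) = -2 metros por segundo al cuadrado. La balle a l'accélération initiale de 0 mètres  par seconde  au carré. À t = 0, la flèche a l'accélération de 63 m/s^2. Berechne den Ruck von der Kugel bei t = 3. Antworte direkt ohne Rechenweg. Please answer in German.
Der Ruck bei t = 3 ist j = 0.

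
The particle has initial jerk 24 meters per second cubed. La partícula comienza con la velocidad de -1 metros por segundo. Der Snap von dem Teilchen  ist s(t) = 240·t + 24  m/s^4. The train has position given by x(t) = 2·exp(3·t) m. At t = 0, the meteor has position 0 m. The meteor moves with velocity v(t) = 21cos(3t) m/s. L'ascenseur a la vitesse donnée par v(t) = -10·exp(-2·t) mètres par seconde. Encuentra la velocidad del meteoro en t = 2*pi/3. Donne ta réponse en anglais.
Using v(t) = 21·cos(3·t) and substituting t = 2*pi/3, we find v = 21.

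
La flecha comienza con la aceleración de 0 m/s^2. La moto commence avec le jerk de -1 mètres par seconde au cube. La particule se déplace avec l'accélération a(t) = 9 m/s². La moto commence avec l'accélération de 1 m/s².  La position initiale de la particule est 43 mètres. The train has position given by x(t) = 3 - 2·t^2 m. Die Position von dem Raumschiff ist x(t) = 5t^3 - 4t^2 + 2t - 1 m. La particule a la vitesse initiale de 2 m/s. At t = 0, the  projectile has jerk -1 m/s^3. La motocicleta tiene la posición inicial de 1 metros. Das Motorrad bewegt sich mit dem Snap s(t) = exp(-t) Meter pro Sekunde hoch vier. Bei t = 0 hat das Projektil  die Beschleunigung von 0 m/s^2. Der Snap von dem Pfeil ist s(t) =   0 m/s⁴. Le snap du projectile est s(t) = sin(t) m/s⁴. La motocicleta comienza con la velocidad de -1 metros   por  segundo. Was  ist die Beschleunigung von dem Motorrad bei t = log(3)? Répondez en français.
Pour résoudre ceci, nous devons prendre 2 primitives de notre équation du snap s(t) = exp(-t). En prenant ∫s(t)dt et en appliquant j(0) = -1, nous trouvons j(t) = -exp(-t). La primitive du jerk, avec a(0) = 1, donne l'accélération: a(t) = exp(-t). De l'équation de l'accélération a(t) = exp(-t), nous substituons t = log(3) pour obtenir a = 1/3.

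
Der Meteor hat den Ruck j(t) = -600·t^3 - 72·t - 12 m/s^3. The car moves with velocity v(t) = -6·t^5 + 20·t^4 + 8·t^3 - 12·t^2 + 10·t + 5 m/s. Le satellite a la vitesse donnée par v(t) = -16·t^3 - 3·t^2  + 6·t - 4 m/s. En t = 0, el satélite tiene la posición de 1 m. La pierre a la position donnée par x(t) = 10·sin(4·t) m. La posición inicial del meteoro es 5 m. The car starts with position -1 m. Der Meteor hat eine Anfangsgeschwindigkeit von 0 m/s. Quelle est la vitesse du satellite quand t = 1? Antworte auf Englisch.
From the given velocity equation v(t) = -16·t^3 - 3·t^2 + 6·t - 4, we substitute t = 1 to get v = -17.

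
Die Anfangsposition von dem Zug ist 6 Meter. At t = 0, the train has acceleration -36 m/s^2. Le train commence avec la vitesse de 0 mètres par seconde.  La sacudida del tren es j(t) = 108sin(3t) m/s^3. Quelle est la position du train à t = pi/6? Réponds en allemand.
Wir müssen unsere Gleichung für den Ruck j(t) = 108·sin(3·t) 3-mal integrieren. Das Integral von dem Ruck ist die Beschleunigung. Mit a(0) = -36 erhalten wir a(t) = -36·cos(3·t). Durch Integration von der Beschleunigung und Verwendung der Anfangsbedingung v(0) = 0, erhalten wir v(t) = -12·sin(3·t). Das Integral von der Geschwindigkeit ist die Position. Mit x(0) = 6 erhalten wir x(t) = 4·cos(3·t) + 2. Aus der Gleichung für die Position x(t) = 4·cos(3·t) + 2, setzen wir t = pi/6 ein und erhalten x = 2.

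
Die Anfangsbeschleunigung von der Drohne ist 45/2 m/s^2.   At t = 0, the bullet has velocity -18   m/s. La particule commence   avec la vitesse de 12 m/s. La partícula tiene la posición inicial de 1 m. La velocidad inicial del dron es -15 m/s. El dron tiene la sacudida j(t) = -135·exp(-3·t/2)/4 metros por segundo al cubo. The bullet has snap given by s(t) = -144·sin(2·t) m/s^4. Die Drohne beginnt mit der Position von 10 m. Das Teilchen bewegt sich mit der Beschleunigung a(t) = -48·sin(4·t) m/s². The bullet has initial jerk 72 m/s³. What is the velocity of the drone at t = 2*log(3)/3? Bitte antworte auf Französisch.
En partant du jerk j(t) = -135·exp(-3·t/2)/4, nous prenons 2 intégrales. L'intégrale du jerk, avec a(0) = 45/2, donne l'accélération: a(t) = 45·exp(-3·t/2)/2. L'intégrale de l'accélération, avec v(0) = -15, donne la vitesse: v(t) = -15·exp(-3·t/2). De l'équation de la vitesse v(t) = -15·exp(-3·t/2), nous substituons t = 2*log(3)/3 pour obtenir v = -5.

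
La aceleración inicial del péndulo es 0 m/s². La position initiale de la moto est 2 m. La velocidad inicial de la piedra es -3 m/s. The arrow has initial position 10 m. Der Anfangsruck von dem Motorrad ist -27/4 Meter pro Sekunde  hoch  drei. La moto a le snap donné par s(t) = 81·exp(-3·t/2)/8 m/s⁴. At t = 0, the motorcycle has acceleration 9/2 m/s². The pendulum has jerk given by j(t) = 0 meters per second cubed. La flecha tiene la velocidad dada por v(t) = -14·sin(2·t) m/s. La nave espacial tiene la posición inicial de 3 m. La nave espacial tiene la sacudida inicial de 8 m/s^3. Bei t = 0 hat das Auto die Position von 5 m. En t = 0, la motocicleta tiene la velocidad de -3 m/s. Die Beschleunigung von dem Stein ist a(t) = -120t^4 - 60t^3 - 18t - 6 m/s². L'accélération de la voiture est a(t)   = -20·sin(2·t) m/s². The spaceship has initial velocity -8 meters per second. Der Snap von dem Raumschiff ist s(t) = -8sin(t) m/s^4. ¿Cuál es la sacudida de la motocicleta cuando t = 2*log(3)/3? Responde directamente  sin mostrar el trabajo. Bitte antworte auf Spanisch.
La sacudida en t = 2*log(3)/3 es j = -9/4.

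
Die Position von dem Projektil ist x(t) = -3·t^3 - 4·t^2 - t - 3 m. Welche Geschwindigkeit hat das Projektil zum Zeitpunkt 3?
Ausgehend von der Position x(t) = -3·t^3 - 4·t^2 - t - 3, nehmen wir 1 Ableitung. Die Ableitung von der Position ergibt die Geschwindigkeit: v(t) = -9·t^2 - 8·t - 1. Aus der Gleichung für die Geschwindigkeit v(t) = -9·t^2 - 8·t - 1, setzen wir t = 3 ein und erhalten v = -106.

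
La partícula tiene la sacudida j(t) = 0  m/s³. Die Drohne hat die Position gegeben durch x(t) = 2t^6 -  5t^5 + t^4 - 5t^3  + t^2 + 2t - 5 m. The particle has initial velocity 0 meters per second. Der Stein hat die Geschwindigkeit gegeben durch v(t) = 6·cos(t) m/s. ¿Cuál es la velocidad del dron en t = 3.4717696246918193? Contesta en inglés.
To solve this, we need to take 1 derivative of our position equation x(t) = 2·t^6 - 5·t^5 + t^4 - 5·t^3 + t^2 + 2·t - 5. Differentiating position, we get velocity: v(t) = 12·t^5 - 25·t^4 + 4·t^3 - 15·t^2 + 2·t + 2. Using v(t) = 12·t^5 - 25·t^4 + 4·t^3 - 15·t^2 + 2·t + 2 and substituting t = 3.4717696246918193, we find v = 2416.06112853355.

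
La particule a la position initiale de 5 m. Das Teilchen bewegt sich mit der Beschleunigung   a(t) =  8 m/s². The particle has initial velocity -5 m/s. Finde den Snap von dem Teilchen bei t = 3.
Wir müssen unsere Gleichung für die Beschleunigung a(t) = 8 2-mal ableiten. Die Ableitung von der Beschleunigung ergibt den Ruck: j(t) = 0. Mit d/dt von j(t) finden wir s(t) = 0. Wir haben den Snap s(t) = 0. Durch Einsetzen von t = 3: s(3) = 0.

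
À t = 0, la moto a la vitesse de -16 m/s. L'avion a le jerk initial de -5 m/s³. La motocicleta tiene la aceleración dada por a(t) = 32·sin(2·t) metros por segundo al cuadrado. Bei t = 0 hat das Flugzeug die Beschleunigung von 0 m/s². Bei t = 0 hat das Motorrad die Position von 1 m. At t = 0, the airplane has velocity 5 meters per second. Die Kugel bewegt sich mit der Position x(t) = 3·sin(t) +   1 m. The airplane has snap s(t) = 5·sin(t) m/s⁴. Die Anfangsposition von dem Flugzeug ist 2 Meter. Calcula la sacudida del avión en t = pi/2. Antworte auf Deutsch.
Um dies zu lösen, müssen wir 1 Stammfunktion unserer Gleichung für den Snap s(t) = 5·sin(t) finden. Die Stammfunktion von dem Snap ist der Ruck. Mit j(0) = -5 erhalten wir j(t) = -5·cos(t). Mit j(t) = -5·cos(t) und Einsetzen von t = pi/2, finden wir j = 0.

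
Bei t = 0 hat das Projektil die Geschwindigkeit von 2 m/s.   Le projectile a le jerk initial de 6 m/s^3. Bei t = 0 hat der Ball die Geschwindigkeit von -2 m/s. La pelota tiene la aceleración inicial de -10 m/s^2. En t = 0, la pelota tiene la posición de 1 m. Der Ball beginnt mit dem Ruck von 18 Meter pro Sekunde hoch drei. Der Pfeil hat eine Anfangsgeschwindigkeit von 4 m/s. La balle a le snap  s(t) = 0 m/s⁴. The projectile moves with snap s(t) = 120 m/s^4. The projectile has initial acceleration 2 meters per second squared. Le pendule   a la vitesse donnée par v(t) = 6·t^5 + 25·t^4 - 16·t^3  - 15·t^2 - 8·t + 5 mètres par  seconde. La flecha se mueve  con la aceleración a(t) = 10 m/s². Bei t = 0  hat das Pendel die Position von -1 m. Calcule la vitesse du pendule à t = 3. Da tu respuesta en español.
De la ecuación de la velocidad v(t) = 6·t^5 + 25·t^4 - 16·t^3 - 15·t^2 - 8·t + 5, sustituimos t = 3 para obtener v = 2897.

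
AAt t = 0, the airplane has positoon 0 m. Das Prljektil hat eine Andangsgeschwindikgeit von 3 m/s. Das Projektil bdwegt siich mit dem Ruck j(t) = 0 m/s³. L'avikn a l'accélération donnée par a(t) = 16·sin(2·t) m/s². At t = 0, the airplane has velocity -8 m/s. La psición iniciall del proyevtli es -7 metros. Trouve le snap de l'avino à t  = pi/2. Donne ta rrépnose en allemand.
Ausgehend von der Beschleunigung a(t) = 16·sin(2·t), nehmen wir 2 Ableitungen. Durch Ableiten von der Beschleunigung erhalten wir den Ruck: j(t) = 32·cos(2·t). Die Ableitung von dem Ruck ergibt den Snap: s(t) = -64·sin(2·t). Mit s(t) = -64·sin(2·t) und Einsetzen von t = pi/2, finden wir s = 0.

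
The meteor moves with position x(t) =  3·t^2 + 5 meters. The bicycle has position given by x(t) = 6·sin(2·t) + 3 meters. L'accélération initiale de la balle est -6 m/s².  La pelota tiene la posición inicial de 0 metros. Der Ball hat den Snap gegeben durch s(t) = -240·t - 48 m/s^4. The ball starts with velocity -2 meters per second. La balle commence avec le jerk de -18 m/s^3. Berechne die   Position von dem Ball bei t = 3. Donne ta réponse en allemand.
Um dies zu lösen, müssen wir 4 Stammfunktionen unserer Gleichung für den Snap s(t) = -240·t - 48 finden. Durch Integration von dem Snap und Verwendung der Anfangsbedingung j(0) = -18, erhalten wir j(t) = -120·t^2 - 48·t - 18. Die Stammfunktion von dem Ruck ist die Beschleunigung. Mit a(0) = -6 erhalten wir a(t) = -40·t^3 - 24·t^2 - 18·t - 6. Das Integral von der Beschleunigung ist die Geschwindigkeit. Mit v(0) = -2 erhalten wir v(t) = -10·t^4 - 8·t^3 - 9·t^2 - 6·t - 2. Das Integral von der Geschwindigkeit, mit x(0) = 0, ergibt die Position: x(t) = -2·t^5 - 2·t^4 - 3·t^3 - 3·t^2 - 2·t. Wir haben die Position x(t) = -2·t^5 - 2·t^4 - 3·t^3 - 3·t^2 - 2·t. Durch Einsetzen von t = 3: x(3) = -762.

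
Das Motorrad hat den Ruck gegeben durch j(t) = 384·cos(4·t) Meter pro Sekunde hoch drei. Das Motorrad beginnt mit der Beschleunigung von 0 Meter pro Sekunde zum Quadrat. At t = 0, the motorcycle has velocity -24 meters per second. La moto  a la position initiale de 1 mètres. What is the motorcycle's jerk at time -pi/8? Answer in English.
We have jerk j(t) = 384·cos(4·t). Substituting t = -pi/8: j(-pi/8) = 0.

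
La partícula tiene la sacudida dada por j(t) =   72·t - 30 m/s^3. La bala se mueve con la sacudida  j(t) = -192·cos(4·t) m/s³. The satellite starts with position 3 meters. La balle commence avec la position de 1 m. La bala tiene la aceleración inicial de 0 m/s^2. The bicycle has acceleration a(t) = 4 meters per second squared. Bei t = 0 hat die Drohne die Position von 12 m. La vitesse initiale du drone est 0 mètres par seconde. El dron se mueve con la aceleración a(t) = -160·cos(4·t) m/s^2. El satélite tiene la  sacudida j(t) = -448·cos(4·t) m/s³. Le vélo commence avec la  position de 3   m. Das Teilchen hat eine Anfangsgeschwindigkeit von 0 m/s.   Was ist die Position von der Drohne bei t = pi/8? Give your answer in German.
Um dies zu lösen, müssen wir 2 Stammfunktionen unserer Gleichung für die Beschleunigung a(t) = -160·cos(4·t) finden. Das Integral von der Beschleunigung ist die Geschwindigkeit. Mit v(0) = 0 erhalten wir v(t) = -40·sin(4·t). Mit ∫v(t)dt und Anwendung von x(0) = 12, finden wir x(t) = 10·cos(4·t) + 2. Mit x(t) = 10·cos(4·t) + 2 und Einsetzen von t = pi/8, finden wir x = 2.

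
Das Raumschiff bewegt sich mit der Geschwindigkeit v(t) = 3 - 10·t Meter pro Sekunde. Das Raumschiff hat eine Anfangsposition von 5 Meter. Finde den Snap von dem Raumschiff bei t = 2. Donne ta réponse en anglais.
We must differentiate our velocity equation v(t) = 3 - 10·t 3 times. Taking d/dt of v(t), we find a(t) = -10. Differentiating acceleration, we get jerk: j(t) = 0. Differentiating jerk, we get snap: s(t) = 0. We have snap s(t) = 0. Substituting t = 2: s(2) = 0.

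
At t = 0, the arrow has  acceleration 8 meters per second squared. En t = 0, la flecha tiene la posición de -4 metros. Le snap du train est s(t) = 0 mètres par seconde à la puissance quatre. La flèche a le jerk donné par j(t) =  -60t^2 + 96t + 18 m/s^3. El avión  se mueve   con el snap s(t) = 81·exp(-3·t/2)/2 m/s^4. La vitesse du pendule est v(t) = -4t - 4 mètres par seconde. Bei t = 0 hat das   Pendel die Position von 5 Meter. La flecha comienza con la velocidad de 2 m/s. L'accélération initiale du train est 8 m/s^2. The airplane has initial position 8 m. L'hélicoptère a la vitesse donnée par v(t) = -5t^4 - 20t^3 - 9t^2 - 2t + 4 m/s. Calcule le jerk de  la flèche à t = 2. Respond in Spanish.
Usando j(t) = -60·t^2 + 96·t + 18 y sustituyendo t = 2, encontramos j = -30.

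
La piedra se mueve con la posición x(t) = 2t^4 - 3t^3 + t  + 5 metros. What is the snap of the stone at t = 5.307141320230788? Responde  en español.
Para resolver esto, necesitamos tomar 4 derivadas de nuestra ecuación de la posición x(t) = 2·t^4 - 3·t^3 + t + 5. La derivada de la posición da la velocidad: v(t) = 8·t^3 - 9·t^2 + 1. La derivada de la velocidad da la aceleración: a(t) = 24·t^2 - 18·t. Derivando la aceleración, obtenemos la sacudida: j(t) = 48·t - 18. Tomando d/dt de j(t), encontramos s(t) = 48. Usando s(t) = 48 y sustituyendo t = 5.307141320230788, encontramos s = 48.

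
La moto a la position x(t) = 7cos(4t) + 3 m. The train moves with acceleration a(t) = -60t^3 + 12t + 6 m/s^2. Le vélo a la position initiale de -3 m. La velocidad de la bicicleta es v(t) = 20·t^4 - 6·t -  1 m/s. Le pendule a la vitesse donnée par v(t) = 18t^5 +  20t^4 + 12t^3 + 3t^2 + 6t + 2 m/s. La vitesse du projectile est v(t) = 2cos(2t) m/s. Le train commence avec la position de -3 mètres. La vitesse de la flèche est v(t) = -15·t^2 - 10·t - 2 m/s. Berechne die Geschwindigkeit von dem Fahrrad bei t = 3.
Wir haben die Geschwindigkeit v(t) = 20·t^4 - 6·t - 1. Durch Einsetzen von t = 3: v(3) = 1601.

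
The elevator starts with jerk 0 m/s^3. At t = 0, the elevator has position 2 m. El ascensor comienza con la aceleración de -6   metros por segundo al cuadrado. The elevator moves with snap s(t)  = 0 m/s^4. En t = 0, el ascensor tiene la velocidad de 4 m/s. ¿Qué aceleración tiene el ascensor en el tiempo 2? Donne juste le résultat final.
a(2) = -6.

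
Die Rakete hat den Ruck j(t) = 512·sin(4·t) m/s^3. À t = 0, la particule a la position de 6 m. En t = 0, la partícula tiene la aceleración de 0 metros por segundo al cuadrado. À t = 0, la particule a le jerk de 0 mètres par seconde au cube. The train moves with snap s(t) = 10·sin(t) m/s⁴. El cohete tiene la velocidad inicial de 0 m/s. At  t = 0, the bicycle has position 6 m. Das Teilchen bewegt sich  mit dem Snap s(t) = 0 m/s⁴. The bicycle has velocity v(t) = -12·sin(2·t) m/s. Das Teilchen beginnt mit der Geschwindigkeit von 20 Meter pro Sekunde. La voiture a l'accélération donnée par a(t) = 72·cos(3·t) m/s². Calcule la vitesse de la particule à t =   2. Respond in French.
Pour résoudre ceci, nous devons prendre 3 primitives de notre équation du snap s(t) = 0. L'intégrale du snap, avec j(0) = 0, donne le jerk: j(t) = 0. En prenant ∫j(t)dt et en appliquant a(0) = 0, nous trouvons a(t) = 0. En prenant ∫a(t)dt et en appliquant v(0) = 20, nous trouvons v(t) = 20. En utilisant v(t) = 20 et en substituant t = 2, nous trouvons v = 20.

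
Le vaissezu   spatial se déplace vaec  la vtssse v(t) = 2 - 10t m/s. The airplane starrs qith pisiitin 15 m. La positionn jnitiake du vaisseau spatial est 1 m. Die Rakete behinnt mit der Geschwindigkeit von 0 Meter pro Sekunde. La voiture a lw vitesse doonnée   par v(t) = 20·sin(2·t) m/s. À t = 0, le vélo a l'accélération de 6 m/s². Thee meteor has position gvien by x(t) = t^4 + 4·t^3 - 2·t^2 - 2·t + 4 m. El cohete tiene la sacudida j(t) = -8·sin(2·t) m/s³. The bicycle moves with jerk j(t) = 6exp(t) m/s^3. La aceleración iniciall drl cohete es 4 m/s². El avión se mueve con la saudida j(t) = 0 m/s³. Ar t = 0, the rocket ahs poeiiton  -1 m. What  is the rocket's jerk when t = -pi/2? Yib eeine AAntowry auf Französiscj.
De l'équation du jerk j(t) = -8·sin(2·t), nous substituons t = -pi/2 pour obtenir j = 0.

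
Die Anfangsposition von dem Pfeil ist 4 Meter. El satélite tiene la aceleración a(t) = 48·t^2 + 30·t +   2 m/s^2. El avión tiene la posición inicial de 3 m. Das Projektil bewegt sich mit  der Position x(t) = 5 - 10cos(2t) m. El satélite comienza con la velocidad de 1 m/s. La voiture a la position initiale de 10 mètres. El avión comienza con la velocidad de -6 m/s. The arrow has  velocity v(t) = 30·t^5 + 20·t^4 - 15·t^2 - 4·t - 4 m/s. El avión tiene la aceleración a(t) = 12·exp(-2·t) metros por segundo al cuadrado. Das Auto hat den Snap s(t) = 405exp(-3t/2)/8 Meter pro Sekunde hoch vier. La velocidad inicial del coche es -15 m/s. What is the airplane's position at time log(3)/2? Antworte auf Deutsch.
Wir müssen unsere Gleichung für die Beschleunigung a(t) = 12·exp(-2·t) 2-mal integrieren. Die Stammfunktion von der Beschleunigung ist die Geschwindigkeit. Mit v(0) = -6 erhalten wir v(t) = -6·exp(-2·t). Mit ∫v(t)dt und Anwendung von x(0) = 3, finden wir x(t) = 3·exp(-2·t). Aus der Gleichung für die Position x(t) = 3·exp(-2·t), setzen wir t = log(3)/2 ein und erhalten x = 1.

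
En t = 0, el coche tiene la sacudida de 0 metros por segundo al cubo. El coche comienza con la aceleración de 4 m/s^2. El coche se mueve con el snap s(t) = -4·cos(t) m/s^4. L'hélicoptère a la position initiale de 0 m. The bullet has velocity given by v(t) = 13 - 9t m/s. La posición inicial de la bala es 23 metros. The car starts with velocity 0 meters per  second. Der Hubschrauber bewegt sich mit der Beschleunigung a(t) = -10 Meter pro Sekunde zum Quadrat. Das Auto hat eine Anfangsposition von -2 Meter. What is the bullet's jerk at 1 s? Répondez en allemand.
Um dies zu lösen, müssen wir 2 Ableitungen unserer Gleichung für die Geschwindigkeit v(t) = 13 - 9·t nehmen. Mit d/dt von v(t) finden wir a(t) = -9. Durch Ableiten von der Beschleunigung erhalten wir den Ruck: j(t) = 0. Aus der Gleichung für den Ruck j(t) = 0, setzen wir t = 1 ein und erhalten j = 0.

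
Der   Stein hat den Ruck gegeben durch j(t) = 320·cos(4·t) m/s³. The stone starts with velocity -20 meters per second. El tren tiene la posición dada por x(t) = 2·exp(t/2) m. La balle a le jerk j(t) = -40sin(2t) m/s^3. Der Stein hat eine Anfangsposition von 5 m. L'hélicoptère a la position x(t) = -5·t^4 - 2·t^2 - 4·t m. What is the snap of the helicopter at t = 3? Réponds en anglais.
Starting from position x(t) = -5·t^4 - 2·t^2 - 4·t, we take 4 derivatives. Differentiating position, we get velocity: v(t) = -20·t^3 - 4·t - 4. Taking d/dt of v(t), we find a(t) = -60·t^2 - 4. Differentiating acceleration, we get jerk: j(t) = -120·t. Differentiating jerk, we get snap: s(t) = -120. Using s(t) = -120 and substituting t = 3, we find s = -120.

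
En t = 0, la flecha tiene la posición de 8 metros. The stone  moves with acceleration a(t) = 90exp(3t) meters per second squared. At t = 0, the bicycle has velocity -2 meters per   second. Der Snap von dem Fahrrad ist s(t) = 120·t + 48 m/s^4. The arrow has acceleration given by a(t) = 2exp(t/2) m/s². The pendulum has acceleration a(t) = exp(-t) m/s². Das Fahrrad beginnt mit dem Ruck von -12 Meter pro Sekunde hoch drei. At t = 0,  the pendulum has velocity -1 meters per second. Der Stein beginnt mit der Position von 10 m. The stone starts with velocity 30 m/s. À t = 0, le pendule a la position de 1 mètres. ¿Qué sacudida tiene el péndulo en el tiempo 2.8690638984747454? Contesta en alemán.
Wir müssen unsere Gleichung für die Beschleunigung a(t) = exp(-t) 1-mal ableiten. Die Ableitung von der Beschleunigung ergibt den Ruck: j(t) = -exp(-t). Aus der Gleichung für den Ruck j(t) = -exp(-t), setzen wir t = 2.8690638984747454 ein und erhalten j = -0.0567520273814917.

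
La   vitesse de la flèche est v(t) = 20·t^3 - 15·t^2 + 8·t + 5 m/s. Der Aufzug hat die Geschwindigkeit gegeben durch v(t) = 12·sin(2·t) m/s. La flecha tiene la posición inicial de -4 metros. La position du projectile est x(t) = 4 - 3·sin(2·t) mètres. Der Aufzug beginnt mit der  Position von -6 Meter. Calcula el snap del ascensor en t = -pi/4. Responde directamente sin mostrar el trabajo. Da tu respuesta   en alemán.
Die Antwort ist 0.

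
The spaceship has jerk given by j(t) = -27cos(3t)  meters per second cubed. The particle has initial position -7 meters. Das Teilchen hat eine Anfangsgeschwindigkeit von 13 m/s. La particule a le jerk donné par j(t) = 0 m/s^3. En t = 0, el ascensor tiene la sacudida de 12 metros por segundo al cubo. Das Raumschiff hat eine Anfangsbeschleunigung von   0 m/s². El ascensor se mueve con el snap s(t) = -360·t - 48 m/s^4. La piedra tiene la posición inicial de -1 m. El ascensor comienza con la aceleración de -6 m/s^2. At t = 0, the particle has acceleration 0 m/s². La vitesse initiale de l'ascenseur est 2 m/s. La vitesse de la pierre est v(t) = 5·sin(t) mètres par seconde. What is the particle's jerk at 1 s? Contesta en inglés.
Using j(t) = 0 and substituting t = 1, we find j = 0.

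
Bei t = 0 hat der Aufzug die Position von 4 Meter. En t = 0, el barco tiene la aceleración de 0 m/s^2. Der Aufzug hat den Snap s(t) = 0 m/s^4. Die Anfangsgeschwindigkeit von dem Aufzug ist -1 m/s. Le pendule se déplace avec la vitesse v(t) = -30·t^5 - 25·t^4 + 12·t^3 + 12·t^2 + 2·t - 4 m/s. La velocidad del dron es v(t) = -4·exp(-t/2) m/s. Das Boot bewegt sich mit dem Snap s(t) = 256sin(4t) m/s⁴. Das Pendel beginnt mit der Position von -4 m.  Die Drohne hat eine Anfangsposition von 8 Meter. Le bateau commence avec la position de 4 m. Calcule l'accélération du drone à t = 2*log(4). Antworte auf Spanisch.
Debemos derivar nuestra ecuación de la velocidad v(t) = -4·exp(-t/2) 1 vez. Derivando la velocidad, obtenemos la aceleración: a(t) = 2·exp(-t/2). Usando a(t) = 2·exp(-t/2) y sustituyendo t = 2*log(4), encontramos a = 1/2.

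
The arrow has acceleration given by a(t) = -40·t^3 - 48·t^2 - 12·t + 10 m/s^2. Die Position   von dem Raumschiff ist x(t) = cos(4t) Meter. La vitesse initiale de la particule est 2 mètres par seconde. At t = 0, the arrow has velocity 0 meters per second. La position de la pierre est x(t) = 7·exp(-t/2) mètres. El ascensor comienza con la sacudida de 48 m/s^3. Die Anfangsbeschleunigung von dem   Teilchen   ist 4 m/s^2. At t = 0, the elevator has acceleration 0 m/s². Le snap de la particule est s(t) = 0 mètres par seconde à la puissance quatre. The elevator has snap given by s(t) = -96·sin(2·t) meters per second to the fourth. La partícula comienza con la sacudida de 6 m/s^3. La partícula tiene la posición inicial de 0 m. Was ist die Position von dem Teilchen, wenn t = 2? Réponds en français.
Nous devons trouver la primitive de notre équation du snap s(t) = 0 4 fois. La primitive du snap est le jerk. En utilisant j(0) = 6, nous obtenons j(t) = 6. La primitive du jerk, avec a(0) = 4, donne l'accélération: a(t) = 6·t + 4. En intégrant l'accélération et en utilisant la condition initiale v(0) = 2, nous obtenons v(t) = 3·t^2 + 4·t + 2. La primitive de la vitesse, avec x(0) = 0, donne la position: x(t) = t^3 + 2·t^2 + 2·t. De l'équation de la position x(t) = t^3 + 2·t^2 + 2·t, nous substituons t = 2 pour obtenir x = 20.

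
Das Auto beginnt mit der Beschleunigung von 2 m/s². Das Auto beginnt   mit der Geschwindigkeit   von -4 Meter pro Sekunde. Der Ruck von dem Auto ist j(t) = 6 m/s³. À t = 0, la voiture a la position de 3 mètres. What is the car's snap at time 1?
To solve this, we need to take 1 derivative of our jerk equation j(t) = 6. The derivative of jerk gives snap: s(t) = 0. From the given snap equation s(t) = 0, we substitute t = 1 to get s = 0.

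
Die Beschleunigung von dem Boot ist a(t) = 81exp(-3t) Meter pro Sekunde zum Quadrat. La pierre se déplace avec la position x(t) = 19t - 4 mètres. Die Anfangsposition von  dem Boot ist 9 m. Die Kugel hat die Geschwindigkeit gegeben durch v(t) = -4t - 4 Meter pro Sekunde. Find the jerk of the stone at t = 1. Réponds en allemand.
Um dies zu lösen, müssen wir 3 Ableitungen unserer Gleichung für die Position x(t) = 19·t - 4 nehmen. Mit d/dt von x(t) finden wir v(t) = 19. Die Ableitung von der Geschwindigkeit ergibt die Beschleunigung: a(t) = 0. Mit d/dt von a(t) finden wir j(t) = 0. Mit j(t) = 0 und Einsetzen von t = 1, finden wir j = 0.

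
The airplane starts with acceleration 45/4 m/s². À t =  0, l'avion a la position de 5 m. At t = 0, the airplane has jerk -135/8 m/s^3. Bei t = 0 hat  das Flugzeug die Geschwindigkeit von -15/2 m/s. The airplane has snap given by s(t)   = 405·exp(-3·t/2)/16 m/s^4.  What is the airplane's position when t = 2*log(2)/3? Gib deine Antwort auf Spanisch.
Partiendo del snap s(t) = 405·exp(-3·t/2)/16, tomamos 4 antiderivadas. Integrando el snap y usando la condición inicial j(0) = -135/8, obtenemos j(t) = -135·exp(-3·t/2)/8. La integral de la sacudida, con a(0) = 45/4, da la aceleración: a(t) = 45·exp(-3·t/2)/4. Tomando ∫a(t)dt y aplicando v(0) = -15/2, encontramos v(t) = -15·exp(-3·t/2)/2. La antiderivada de la velocidad, con x(0) = 5, da la posición: x(t) = 5·exp(-3·t/2). Tenemos la posición x(t) = 5·exp(-3·t/2). Sustituyendo t = 2*log(2)/3: x(2*log(2)/3) = 5/2.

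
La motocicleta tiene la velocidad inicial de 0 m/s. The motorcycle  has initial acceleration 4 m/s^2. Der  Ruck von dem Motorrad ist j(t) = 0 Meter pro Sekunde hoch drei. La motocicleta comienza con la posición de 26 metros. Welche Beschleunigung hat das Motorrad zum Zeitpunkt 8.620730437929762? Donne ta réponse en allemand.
Um dies zu lösen, müssen wir 1 Stammfunktion unserer Gleichung für den Ruck j(t) = 0 finden. Die Stammfunktion von dem Ruck ist die Beschleunigung. Mit a(0) = 4 erhalten wir a(t) = 4. Wir haben die Beschleunigung a(t) = 4. Durch Einsetzen von t = 8.620730437929762: a(8.620730437929762) = 4.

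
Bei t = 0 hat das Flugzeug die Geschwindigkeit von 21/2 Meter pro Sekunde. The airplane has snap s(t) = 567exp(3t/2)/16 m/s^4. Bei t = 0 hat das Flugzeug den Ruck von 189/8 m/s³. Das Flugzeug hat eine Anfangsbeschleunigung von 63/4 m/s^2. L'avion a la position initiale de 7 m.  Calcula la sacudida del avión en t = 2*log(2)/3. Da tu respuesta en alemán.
Um dies zu lösen, müssen wir 1 Stammfunktion unserer Gleichung für den Snap s(t) = 567·exp(3·t/2)/16 finden. Die Stammfunktion von dem Snap ist der Ruck. Mit j(0) = 189/8 erhalten wir j(t) = 189·exp(3·t/2)/8. Aus der Gleichung für den Ruck j(t) = 189·exp(3·t/2)/8, setzen wir t = 2*log(2)/3 ein und erhalten j = 189/4.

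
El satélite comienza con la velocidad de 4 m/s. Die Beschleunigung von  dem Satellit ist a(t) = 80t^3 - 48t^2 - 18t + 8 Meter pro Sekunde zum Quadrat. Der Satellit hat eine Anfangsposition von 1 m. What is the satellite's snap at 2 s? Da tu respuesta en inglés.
To solve this, we need to take 2 derivatives of our acceleration equation a(t) = 80·t^3 - 48·t^2 - 18·t + 8. Taking d/dt of a(t), we find j(t) = 240·t^2 - 96·t - 18. Differentiating jerk, we get snap: s(t) = 480·t - 96. From the given snap equation s(t) = 480·t - 96, we substitute t = 2 to get s = 864.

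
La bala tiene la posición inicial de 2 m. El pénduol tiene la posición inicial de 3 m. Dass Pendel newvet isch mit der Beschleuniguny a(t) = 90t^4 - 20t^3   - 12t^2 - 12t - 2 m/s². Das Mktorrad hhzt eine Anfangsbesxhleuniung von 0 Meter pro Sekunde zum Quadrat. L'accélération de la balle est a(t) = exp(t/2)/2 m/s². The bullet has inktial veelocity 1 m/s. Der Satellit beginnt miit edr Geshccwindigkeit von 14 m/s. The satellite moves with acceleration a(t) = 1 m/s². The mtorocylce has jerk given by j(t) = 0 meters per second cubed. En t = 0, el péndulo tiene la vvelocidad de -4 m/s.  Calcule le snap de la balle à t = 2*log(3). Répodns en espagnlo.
Para resolver esto, necesitamos tomar 2 derivadas de nuestra ecuación de la aceleración a(t) = exp(t/2)/2. Derivando la aceleración, obtenemos la sacudida: j(t) = exp(t/2)/4. Tomando d/dt de j(t), encontramos s(t) = exp(t/2)/8. Usando s(t) = exp(t/2)/8 y sustituyendo t = 2*log(3), encontramos s = 3/8.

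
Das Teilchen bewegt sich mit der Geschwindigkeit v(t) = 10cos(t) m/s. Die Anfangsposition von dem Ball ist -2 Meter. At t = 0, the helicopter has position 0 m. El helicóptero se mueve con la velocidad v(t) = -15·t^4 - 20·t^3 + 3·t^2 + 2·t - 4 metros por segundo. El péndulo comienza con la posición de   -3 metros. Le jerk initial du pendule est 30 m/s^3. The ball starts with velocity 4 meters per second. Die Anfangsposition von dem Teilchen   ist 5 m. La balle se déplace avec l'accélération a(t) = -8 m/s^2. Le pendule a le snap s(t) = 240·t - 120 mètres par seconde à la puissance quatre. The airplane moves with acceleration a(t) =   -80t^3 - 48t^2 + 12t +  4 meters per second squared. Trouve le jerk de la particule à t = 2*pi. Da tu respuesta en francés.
Nous devons dériver notre équation de la vitesse v(t) = 10·cos(t) 2 fois. En dérivant la vitesse, nous obtenons l'accélération: a(t) = -10·sin(t). En prenant d/dt de a(t), nous trouvons j(t) = -10·cos(t). Nous avons le jerk j(t) = -10·cos(t). En substituant t = 2*pi: j(2*pi) = -10.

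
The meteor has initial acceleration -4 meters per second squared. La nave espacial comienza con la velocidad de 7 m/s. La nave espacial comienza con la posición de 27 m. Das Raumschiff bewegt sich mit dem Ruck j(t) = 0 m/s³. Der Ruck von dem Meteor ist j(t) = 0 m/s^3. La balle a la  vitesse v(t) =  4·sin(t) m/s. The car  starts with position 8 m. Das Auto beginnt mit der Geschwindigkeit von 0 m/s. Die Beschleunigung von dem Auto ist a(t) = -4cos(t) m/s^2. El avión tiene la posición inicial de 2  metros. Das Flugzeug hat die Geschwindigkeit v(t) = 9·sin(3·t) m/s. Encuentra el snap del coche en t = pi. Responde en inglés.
Starting from acceleration a(t) = -4·cos(t), we take 2 derivatives. Differentiating acceleration, we get jerk: j(t) = 4·sin(t). The derivative of jerk gives snap: s(t) = 4·cos(t). We have snap s(t) = 4·cos(t). Substituting t = pi: s(pi) = -4.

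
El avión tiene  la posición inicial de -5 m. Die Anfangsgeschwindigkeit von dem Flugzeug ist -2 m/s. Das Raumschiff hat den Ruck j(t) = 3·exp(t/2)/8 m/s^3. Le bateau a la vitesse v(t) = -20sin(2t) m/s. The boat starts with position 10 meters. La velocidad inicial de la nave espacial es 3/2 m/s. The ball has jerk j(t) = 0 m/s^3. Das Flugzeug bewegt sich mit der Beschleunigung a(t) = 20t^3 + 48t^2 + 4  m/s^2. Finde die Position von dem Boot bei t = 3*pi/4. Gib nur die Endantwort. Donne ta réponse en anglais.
At t = 3*pi/4, x = 0.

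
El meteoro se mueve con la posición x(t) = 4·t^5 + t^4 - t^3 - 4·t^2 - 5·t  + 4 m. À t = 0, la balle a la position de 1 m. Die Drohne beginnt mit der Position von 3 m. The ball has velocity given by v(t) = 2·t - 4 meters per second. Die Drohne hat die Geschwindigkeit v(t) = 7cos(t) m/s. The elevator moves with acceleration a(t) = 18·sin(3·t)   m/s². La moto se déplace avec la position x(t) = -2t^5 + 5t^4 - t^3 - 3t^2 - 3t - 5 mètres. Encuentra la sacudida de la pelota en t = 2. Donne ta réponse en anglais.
Starting from velocity v(t) = 2·t - 4, we take 2 derivatives. Taking d/dt of v(t), we find a(t) = 2. Differentiating acceleration, we get jerk: j(t) = 0. Using j(t) = 0 and substituting t = 2, we find j = 0.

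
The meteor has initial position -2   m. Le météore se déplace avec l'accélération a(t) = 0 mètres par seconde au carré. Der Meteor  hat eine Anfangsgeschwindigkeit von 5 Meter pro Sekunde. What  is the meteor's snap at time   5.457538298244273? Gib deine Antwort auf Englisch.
We must differentiate our acceleration equation a(t) = 0 2 times. Differentiating acceleration, we get jerk: j(t) = 0. Taking d/dt of j(t), we find s(t) = 0. We have snap s(t) = 0. Substituting t = 5.457538298244273: s(5.457538298244273) = 0.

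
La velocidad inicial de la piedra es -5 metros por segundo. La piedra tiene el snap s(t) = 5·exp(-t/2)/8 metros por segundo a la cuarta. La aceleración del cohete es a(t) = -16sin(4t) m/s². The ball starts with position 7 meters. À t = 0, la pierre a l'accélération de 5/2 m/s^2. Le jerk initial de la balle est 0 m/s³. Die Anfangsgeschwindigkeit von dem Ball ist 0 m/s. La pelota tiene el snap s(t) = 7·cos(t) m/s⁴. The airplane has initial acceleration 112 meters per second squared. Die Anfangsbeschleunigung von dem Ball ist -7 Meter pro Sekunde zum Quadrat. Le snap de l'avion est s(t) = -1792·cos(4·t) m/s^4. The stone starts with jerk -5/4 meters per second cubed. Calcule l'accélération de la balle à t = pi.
Pour résoudre ceci, nous devons prendre 2 intégrales de notre équation du snap s(t) = 7·cos(t). L'intégrale du snap, avec j(0) = 0, donne le jerk: j(t) = 7·sin(t). En prenant ∫j(t)dt et en appliquant a(0) = -7, nous trouvons a(t) = -7·cos(t). En utilisant a(t) = -7·cos(t) et en substituant t = pi, nous trouvons a = 7.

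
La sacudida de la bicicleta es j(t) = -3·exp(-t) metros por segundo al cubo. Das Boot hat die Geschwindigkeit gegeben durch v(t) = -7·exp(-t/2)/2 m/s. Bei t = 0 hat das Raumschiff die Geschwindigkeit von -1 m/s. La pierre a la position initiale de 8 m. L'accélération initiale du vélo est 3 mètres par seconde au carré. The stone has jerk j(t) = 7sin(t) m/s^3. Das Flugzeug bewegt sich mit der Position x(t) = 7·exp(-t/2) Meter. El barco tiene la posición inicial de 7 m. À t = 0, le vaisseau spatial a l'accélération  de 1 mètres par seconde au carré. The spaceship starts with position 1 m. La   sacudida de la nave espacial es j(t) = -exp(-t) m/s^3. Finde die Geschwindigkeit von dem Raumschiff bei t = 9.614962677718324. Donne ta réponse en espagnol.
Necesitamos integrar nuestra ecuación de la sacudida j(t) = -exp(-t) 2 veces. Integrando la sacudida y usando la condición inicial a(0) = 1, obtenemos a(t) = exp(-t). La antiderivada de la aceleración es la velocidad. Usando v(0) = -1, obtenemos v(t) = -exp(-t). De la ecuación de la velocidad v(t) = -exp(-t), sustituimos t = 9.614962677718324 para obtener v = -0.0000667228771749156.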